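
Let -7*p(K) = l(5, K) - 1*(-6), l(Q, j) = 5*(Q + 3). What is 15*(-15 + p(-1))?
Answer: -2265/7 ≈ -323.57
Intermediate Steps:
l(Q, j) = 15 + 5*Q (l(Q, j) = 5*(3 + Q) = 15 + 5*Q)
p(K) = -46/7 (p(K) = -((15 + 5*5) - 1*(-6))/7 = -((15 + 25) + 6)/7 = -(40 + 6)/7 = -1/7*46 = -46/7)
15*(-15 + p(-1)) = 15*(-15 - 46/7) = 15*(-151/7) = -2265/7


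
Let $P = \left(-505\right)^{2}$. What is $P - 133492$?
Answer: $121533$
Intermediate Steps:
$P = 255025$
$P - 133492 = 255025 - 133492 = 121533$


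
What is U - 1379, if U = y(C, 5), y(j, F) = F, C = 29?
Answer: -1374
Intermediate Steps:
U = 5
U - 1379 = 5 - 1379 = -1374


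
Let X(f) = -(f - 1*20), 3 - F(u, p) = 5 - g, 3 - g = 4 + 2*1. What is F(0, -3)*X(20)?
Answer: 0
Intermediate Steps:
g = -3 (g = 3 - (4 + 2*1) = 3 - (4 + 2) = 3 - 1*6 = 3 - 6 = -3)
F(u, p) = -5 (F(u, p) = 3 - (5 - 1*(-3)) = 3 - (5 + 3) = 3 - 1*8 = 3 - 8 = -5)
X(f) = 20 - f (X(f) = -(f - 20) = -(-20 + f) = 20 - f)
F(0, -3)*X(20) = -5*(20 - 1*20) = -5*(20 - 20) = -5*0 = 0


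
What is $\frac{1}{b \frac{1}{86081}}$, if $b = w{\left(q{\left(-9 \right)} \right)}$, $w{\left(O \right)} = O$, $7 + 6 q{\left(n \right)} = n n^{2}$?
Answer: $- \frac{258243}{368} \approx -701.75$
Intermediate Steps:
$q{\left(n \right)} = - \frac{7}{6} + \frac{n^{3}}{6}$ ($q{\left(n \right)} = - \frac{7}{6} + \frac{n n^{2}}{6} = - \frac{7}{6} + \frac{n^{3}}{6}$)
$b = - \frac{368}{3}$ ($b = - \frac{7}{6} + \frac{\left(-9\right)^{3}}{6} = - \frac{7}{6} + \frac{1}{6} \left(-729\right) = - \frac{7}{6} - \frac{243}{2} = - \frac{368}{3} \approx -122.67$)
$\frac{1}{b \frac{1}{86081}} = \frac{1}{\left(- \frac{368}{3}\right) \frac{1}{86081}} = \frac{1}{- \frac{368}{258243}} = - \frac{258243}{368}$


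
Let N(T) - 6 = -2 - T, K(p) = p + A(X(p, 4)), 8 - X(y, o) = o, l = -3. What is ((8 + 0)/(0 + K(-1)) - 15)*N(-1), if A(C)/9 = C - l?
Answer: -2305/31 ≈ -74.355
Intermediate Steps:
X(y, o) = 8 - o
A(C) = 27 + 9*C (A(C) = 9*(C - 1*(-3)) = 9*(C + 3) = 9*(3 + C) = 27 + 9*C)
K(p) = 63 + p (K(p) = p + (27 + 9*(8 - 1*4)) = p + (27 + 9*(8 - 4)) = p + (27 + 9*4) = p + (27 + 36) = p + 63 = 63 + p)
N(T) = 4 - T (N(T) = 6 + (-2 - T) = 4 - T)
((8 + 0)/(0 + K(-1)) - 15)*N(-1) = ((8 + 0)/(0 + (63 - 1)) - 15)*(4 - 1*(-1)) = (8/(0 + 62) - 15)*(4 + 1) = (8/62 - 15)*5 = (8*(1/62) - 15)*5 = (4/31 - 15)*5 = -461/31*5 = -2305/31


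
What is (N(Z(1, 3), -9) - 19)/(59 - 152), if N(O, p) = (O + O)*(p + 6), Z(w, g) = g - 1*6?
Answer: 1/93 ≈ 0.010753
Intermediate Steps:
Z(w, g) = -6 + g (Z(w, g) = g - 6 = -6 + g)
N(O, p) = 2*O*(6 + p) (N(O, p) = (2*O)*(6 + p) = 2*O*(6 + p))
(N(Z(1, 3), -9) - 19)/(59 - 152) = (2*(-6 + 3)*(6 - 9) - 19)/(59 - 152) = (2*(-3)*(-3) - 19)/(-93) = (18 - 19)*(-1/93) = -1*(-1/93) = 1/93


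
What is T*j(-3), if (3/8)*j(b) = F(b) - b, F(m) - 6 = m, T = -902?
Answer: -14432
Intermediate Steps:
F(m) = 6 + m
j(b) = 16 (j(b) = 8*((6 + b) - b)/3 = (8/3)*6 = 16)
T*j(-3) = -902*16 = -14432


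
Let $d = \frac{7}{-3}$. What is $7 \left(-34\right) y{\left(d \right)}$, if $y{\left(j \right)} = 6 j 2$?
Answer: $6664$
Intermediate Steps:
$d = - \frac{7}{3}$ ($d = 7 \left(- \frac{1}{3}\right) = - \frac{7}{3} \approx -2.3333$)
$y{\left(j \right)} = 12 j$
$7 \left(-34\right) y{\left(d \right)} = 7 \left(-34\right) 12 \left(- \frac{7}{3}\right) = \left(-238\right) \left(-28\right) = 6664$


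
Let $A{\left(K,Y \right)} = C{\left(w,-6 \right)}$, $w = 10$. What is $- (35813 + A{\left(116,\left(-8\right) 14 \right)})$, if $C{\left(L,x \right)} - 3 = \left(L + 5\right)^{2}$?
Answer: $-36041$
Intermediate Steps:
$C{\left(L,x \right)} = 3 + \left(5 + L\right)^{2}$ ($C{\left(L,x \right)} = 3 + \left(L + 5\right)^{2} = 3 + \left(5 + L\right)^{2}$)
$A{\left(K,Y \right)} = 228$ ($A{\left(K,Y \right)} = 3 + \left(5 + 10\right)^{2} = 3 + 15^{2} = 3 + 225 = 228$)
$- (35813 + A{\left(116,\left(-8\right) 14 \right)}) = - (35813 + 228) = \left(-1\right) 36041 = -36041$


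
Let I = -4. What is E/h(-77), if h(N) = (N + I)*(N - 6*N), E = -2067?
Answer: 689/10395 ≈ 0.066282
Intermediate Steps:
h(N) = -5*N*(-4 + N) (h(N) = (N - 4)*(N - 6*N) = (-4 + N)*(-5*N) = -5*N*(-4 + N))
E/h(-77) = -2067*(-1/(385*(4 - 1*(-77)))) = -2067*(-1/(385*(4 + 77))) = -2067/(5*(-77)*81) = -2067/(-31185) = -2067*(-1/31185) = 689/10395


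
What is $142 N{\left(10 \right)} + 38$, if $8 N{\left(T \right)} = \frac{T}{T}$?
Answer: $\frac{223}{4} \approx 55.75$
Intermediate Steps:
$N{\left(T \right)} = \frac{1}{8}$ ($N{\left(T \right)} = \frac{T \frac{1}{T}}{8} = \frac{1}{8} \cdot 1 = \frac{1}{8}$)
$142 N{\left(10 \right)} + 38 = 142 \cdot \frac{1}{8} + 38 = \frac{71}{4} + 38 = \frac{223}{4}$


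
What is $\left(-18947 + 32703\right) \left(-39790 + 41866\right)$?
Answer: $28557456$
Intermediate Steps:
$\left(-18947 + 32703\right) \left(-39790 + 41866\right) = 13756 \cdot 2076 = 28557456$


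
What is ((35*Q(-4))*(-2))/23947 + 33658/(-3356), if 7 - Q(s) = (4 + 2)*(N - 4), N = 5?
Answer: -57588789/5740438 ≈ -10.032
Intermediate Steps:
Q(s) = 1 (Q(s) = 7 - (4 + 2)*(5 - 4) = 7 - 6 = 1)
((35*Q(-4))*(-2))/23947 + 33658/(-3356) = ((35*1)*(-2))/23947 + 33658/(-3356) = (35*(-2))*(1/23947) + 33658*(-1/3356) = -70*1/23947 - 16829/1678 = -10/3421 - 16829/1678 = -57588789/5740438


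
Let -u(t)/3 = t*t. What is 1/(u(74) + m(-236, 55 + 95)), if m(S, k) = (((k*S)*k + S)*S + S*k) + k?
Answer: 1/1253164018 ≈ 7.9798e-10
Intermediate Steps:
u(t) = -3*t² (u(t) = -3*t*t = -3*t²)
m(S, k) = k + S*k + S*(S + S*k²) (m(S, k) = (((S*k)*k + S)*S + S*k) + k = ((S*k² + S)*S + S*k) + k = ((S + S*k²)*S + S*k) + k = (S*(S + S*k²) + S*k) + k = (S*k + S*(S + S*k²)) + k = k + S*k + S*(S + S*k²))
1/(u(74) + m(-236, 55 + 95)) = 1/(-3*74² + ((55 + 95) + (-236)² - 236*(55 + 95) + (-236)²*(55 + 95)²)) = 1/(-3*5476 + (150 + 55696 - 236*150 + 55696*150²)) = 1/(-16428 + (150 + 55696 - 35400 + 55696*22500)) = 1/(-16428 + (150 + 55696 - 35400 + 1253160000)) = 1/(-16428 + 1253180446) = 1/1253164018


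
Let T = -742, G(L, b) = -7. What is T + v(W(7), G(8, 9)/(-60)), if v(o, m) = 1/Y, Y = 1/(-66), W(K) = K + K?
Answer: -808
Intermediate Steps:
W(K) = 2*K
Y = -1/66 ≈ -0.015152
v(o, m) = -66 (v(o, m) = 1/(-1/66) = -66)
T + v(W(7), G(8, 9)/(-60)) = -742 - 66 = -808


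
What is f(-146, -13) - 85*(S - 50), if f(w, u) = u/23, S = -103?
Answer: 299102/23 ≈ 13004.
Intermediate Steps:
f(w, u) = u/23 (f(w, u) = u*(1/23) = u/23)
f(-146, -13) - 85*(S - 50) = (1/23)*(-13) - 85*(-103 - 50) = -13/23 - 85*(-153) = -13/23 - 1*(-13005) = -13/23 + 13005 = 299102/23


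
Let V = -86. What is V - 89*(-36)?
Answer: 3118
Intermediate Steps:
V - 89*(-36) = -86 - 89*(-36) = -86 + 3204 = 3118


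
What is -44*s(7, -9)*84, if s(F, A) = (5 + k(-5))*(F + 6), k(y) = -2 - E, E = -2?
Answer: -240240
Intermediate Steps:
k(y) = 0 (k(y) = -2 - 1*(-2) = -2 + 2 = 0)
s(F, A) = 30 + 5*F (s(F, A) = (5 + 0)*(F + 6) = 5*(6 + F) = 30 + 5*F)
-44*s(7, -9)*84 = -44*(30 + 5*7)*84 = -44*(30 + 35)*84 = -44*65*84 = -2860*84 = -240240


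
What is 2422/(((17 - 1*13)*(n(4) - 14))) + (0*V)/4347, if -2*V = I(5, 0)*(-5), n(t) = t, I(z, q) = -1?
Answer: -1211/20 ≈ -60.550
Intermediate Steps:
V = -5/2 (V = -(-1)*(-5)/2 = -½*5 = -5/2 ≈ -2.5000)
2422/(((17 - 1*13)*(n(4) - 14))) + (0*V)/4347 = 2422/(((17 - 1*13)*(4 - 14))) + (0*(-5/2))/4347 = 2422/(((17 - 13)*(-10))) + 0*(1/4347) = 2422/((4*(-10))) + 0 = 2422/(-40) + 0 = 2422*(-1/40) + 0 = -1211/20 + 0 = -1211/20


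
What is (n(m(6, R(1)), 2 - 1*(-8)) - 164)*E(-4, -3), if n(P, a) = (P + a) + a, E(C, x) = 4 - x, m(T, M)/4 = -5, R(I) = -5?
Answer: -1148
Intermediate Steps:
m(T, M) = -20 (m(T, M) = 4*(-5) = -20)
n(P, a) = P + 2*a
(n(m(6, R(1)), 2 - 1*(-8)) - 164)*E(-4, -3) = ((-20 + 2*(2 - 1*(-8))) - 164)*(4 - 1*(-3)) = ((-20 + 2*(2 + 8)) - 164)*(4 + 3) = ((-20 + 2*10) - 164)*7 = ((-20 + 20) - 164)*7 = (0 - 164)*7 = -164*7 = -1148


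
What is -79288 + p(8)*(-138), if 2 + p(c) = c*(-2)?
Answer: -76804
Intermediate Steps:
p(c) = -2 - 2*c (p(c) = -2 + c*(-2) = -2 - 2*c)
-79288 + p(8)*(-138) = -79288 + (-2 - 2*8)*(-138) = -79288 + (-2 - 16)*(-138) = -79288 - 18*(-138) = -79288 + 2484 = -76804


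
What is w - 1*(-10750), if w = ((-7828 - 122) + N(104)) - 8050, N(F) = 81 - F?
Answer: -5273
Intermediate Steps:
w = -16023 (w = ((-7828 - 122) + (81 - 1*104)) - 8050 = (-7950 + (81 - 104)) - 8050 = (-7950 - 23) - 8050 = -7973 - 8050 = -16023)
w - 1*(-10750) = -16023 - 1*(-10750) = -16023 + 10750 = -5273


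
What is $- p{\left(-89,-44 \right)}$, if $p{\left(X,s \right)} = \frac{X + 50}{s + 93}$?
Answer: $\frac{39}{49} \approx 0.79592$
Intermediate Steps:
$p{\left(X,s \right)} = \frac{50 + X}{93 + s}$
$- p{\left(-89,-44 \right)} = - \frac{50 - 89}{93 - 44} = - \frac{-39}{49} = \left(-1\right) \left(- \frac{39}{49}\right) = \frac{39}{49}$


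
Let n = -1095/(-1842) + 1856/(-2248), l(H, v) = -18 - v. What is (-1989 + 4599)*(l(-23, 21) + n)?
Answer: -8833165245/86267 ≈ -1.0239e+5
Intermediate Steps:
n = -39883/172534 (n = -1095*(-1/1842) + 1856*(-1/2248) = 365/614 - 232/281 = -39883/172534 ≈ -0.23116)
(-1989 + 4599)*(l(-23, 21) + n) = (-1989 + 4599)*((-18 - 1*21) - 39883/172534) = 2610*((-18 - 21) - 39883/172534) = 2610*(-39 - 39883/172534) = 2610*(-6768709/172534) = -8833165245/86267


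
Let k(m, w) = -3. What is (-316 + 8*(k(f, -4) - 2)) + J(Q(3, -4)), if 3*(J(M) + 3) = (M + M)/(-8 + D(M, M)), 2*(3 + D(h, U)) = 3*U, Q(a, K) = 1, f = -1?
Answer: -20467/57 ≈ -359.07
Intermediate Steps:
D(h, U) = -3 + 3*U/2 (D(h, U) = -3 + (3*U)/2 = -3 + 3*U/2)
J(M) = -3 + 2*M/(3*(-11 + 3*M/2)) (J(M) = -3 + ((M + M)/(-8 + (-3 + 3*M/2)))/3 = -3 + ((2*M)/(-11 + 3*M/2))/3 = -3 + (2*M/(-11 + 3*M/2))/3 = -3 + 2*M/(3*(-11 + 3*M/2)))
(-316 + 8*(k(f, -4) - 2)) + J(Q(3, -4)) = (-316 + 8*(-3 - 2)) + (198 - 23*1)/(3*(-22 + 3*1)) = (-316 + 8*(-5)) + (198 - 23)/(3*(-22 + 3)) = (-316 - 40) + (⅓)*175/(-19) = -356 + (⅓)*(-1/19)*175 = -356 - 175/57 = -20467/57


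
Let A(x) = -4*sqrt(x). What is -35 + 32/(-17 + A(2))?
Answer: -9539/257 + 128*sqrt(2)/257 ≈ -36.412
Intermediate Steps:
-35 + 32/(-17 + A(2)) = -35 + 32/(-17 - 4*sqrt(2))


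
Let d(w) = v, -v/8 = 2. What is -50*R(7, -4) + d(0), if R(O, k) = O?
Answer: -366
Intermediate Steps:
v = -16 (v = -8*2 = -16)
d(w) = -16
-50*R(7, -4) + d(0) = -50*7 - 16 = -350 - 16 = -366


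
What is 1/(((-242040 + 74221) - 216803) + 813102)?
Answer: 1/428480 ≈ 2.3338e-6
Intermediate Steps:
1/(((-242040 + 74221) - 216803) + 813102) = 1/((-167819 - 216803) + 813102) = 1/(-384622 + 813102) = 1/428480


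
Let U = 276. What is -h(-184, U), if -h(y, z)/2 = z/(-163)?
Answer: -552/163 ≈ -3.3865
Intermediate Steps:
h(y, z) = 2*z/163 (h(y, z) = -2*z/(-163) = -2*z*(-1)/163 = -(-2)*z/163 = 2*z/163)
-h(-184, U) = -2*276/163 = -1*552/163 = -552/163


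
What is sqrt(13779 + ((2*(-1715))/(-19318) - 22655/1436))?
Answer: sqrt(661971034791974271)/6935162 ≈ 117.32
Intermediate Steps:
sqrt(13779 + ((2*(-1715))/(-19318) - 22655/1436)) = sqrt(13779 + (-3430*(-1/19318) - 22655*1/1436)) = sqrt(13779 + (1715/9659 - 22655/1436)) = sqrt(13779 - 216361905/13870324) = sqrt(190902832491/13870324) = sqrt(661971034791974271)/6935162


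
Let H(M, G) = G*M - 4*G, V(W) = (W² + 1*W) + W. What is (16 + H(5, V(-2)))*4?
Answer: 64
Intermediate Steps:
V(W) = W² + 2*W (V(W) = (W² + W) + W = (W + W²) + W = W² + 2*W)
H(M, G) = -4*G + G*M
(16 + H(5, V(-2)))*4 = (16 + (-2*(2 - 2))*(-4 + 5))*4 = (16 - 2*0*1)*4 = (16 + 0*1)*4 = (16 + 0)*4 = 16*4 = 64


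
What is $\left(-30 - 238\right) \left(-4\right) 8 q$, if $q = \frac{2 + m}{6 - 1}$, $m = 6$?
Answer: $\frac{68608}{5} \approx 13722.0$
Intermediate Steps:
$q = \frac{8}{5}$ ($q = \frac{2 + 6}{6 - 1} = \frac{8}{5} \approx 1.6$)
$\left(-30 - 238\right) \left(-4\right) 8 q = \left(-30 - 238\right) \left(-4\right) 8 \cdot \frac{8}{5} = - 268 \left(\left(-32\right) \frac{8}{5}\right) = \left(-268\right) \left(- \frac{256}{5}\right) = \frac{68608}{5}$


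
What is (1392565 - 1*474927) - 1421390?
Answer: -503752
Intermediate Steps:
(1392565 - 1*474927) - 1421390 = (1392565 - 474927) - 1421390 = 917638 - 1421390 = -503752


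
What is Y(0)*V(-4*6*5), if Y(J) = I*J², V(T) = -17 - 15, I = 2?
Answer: 0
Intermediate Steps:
V(T) = -32
Y(J) = 2*J²
Y(0)*V(-4*6*5) = (2*0²)*(-32) = (2*0)*(-32) = 0*(-32) = 0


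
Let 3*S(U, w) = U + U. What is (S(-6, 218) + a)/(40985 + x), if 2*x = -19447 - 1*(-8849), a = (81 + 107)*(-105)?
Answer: -9872/17843 ≈ -0.55327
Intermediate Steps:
a = -19740 (a = 188*(-105) = -19740)
x = -5299 (x = (-19447 - 1*(-8849))/2 = (-19447 + 8849)/2 = (1/2)*(-10598) = -5299)
S(U, w) = 2*U/3 (S(U, w) = (U + U)/3 = (2*U)/3 = 2*U/3)
(S(-6, 218) + a)/(40985 + x) = ((2/3)*(-6) - 19740)/(40985 - 5299) = (-4 - 19740)/35686 = -19744*1/35686 = -9872/17843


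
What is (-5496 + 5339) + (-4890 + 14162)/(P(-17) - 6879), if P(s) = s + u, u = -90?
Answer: -553037/3493 ≈ -158.33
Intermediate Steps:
P(s) = -90 + s (P(s) = s - 90 = -90 + s)
(-5496 + 5339) + (-4890 + 14162)/(P(-17) - 6879) = (-5496 + 5339) + (-4890 + 14162)/((-90 - 17) - 6879) = -157 + 9272/(-107 - 6879) = -157 + 9272/(-6986) = -157 + 9272*(-1/6986) = -157 - 4636/3493 = -553037/3493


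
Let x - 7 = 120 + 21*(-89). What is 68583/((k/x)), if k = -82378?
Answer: 59735793/41189 ≈ 1450.3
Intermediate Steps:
x = -1742 (x = 7 + (120 + 21*(-89)) = 7 + (120 - 1869) = 7 - 1749 = -1742)
68583/((k/x)) = 68583/((-82378/(-1742))) = 68583/((-82378*(-1/1742))) = 68583/(41189/871) = 68583*(871/41189) = 59735793/41189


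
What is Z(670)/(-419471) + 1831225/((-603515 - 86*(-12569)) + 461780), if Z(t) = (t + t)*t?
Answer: -75067080225/393966743729 ≈ -0.19054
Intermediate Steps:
Z(t) = 2*t² (Z(t) = (2*t)*t = 2*t²)
Z(670)/(-419471) + 1831225/((-603515 - 86*(-12569)) + 461780) = (2*670²)/(-419471) + 1831225/((-603515 - 86*(-12569)) + 461780) = (2*448900)*(-1/419471) + 1831225/((-603515 + 1080934) + 461780) = 897800*(-1/419471) + 1831225/(477419 + 461780) = -897800/419471 + 1831225/939199 = -75067080225/393966743729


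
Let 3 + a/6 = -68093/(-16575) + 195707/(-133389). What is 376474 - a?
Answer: 92484407297132/245658075 ≈ 3.7648e+5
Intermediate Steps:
a = -529169582/245658075 (a = -18 + 6*(-68093/(-16575) + 195707/(-133389)) = -18 + 6*(-68093*(-1/16575) + 195707*(-1/133389)) = -18 + 6*(68093/16575 - 195707/133389) = -18 + 6*(1946337884/736974225) = -18 + 3892675768/245658075 = -529169582/245658075 ≈ -2.1541)
376474 - a = 376474 - 1*(-529169582/245658075) = 376474 + 529169582/245658075 = 92484407297132/245658075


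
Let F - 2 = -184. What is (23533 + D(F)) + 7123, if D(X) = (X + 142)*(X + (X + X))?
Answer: 52496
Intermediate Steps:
F = -182 (F = 2 - 184 = -182)
D(X) = 3*X*(142 + X) (D(X) = (142 + X)*(X + 2*X) = (142 + X)*(3*X) = 3*X*(142 + X))
(23533 + D(F)) + 7123 = (23533 + 3*(-182)*(142 - 182)) + 7123 = (23533 + 3*(-182)*(-40)) + 7123 = (23533 + 21840) + 7123 = 45373 + 7123 = 52496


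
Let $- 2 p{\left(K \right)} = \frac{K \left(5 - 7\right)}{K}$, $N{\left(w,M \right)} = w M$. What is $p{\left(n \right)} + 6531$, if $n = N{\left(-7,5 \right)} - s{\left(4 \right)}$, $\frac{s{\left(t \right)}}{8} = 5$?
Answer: $6532$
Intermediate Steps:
$N{\left(w,M \right)} = M w$
$s{\left(t \right)} = 40$ ($s{\left(t \right)} = 8 \cdot 5 = 40$)
$n = -75$ ($n = 5 \left(-7\right) - 40 = -35 - 40 = -75$)
$p{\left(K \right)} = 1$ ($p{\left(K \right)} = - \frac{K \left(5 - 7\right) \frac{1}{K}}{2} = - \frac{K \left(-2\right) \frac{1}{K}}{2} = - \frac{- 2 K \frac{1}{K}}{2} = \left(- \frac{1}{2}\right) \left(-2\right) = 1$)
$p{\left(n \right)} + 6531 = 1 + 6531 = 6532$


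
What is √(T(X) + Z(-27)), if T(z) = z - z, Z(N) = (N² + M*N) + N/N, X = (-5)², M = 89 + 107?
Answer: I*√4562 ≈ 67.543*I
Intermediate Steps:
M = 196
X = 25
Z(N) = 1 + N² + 196*N (Z(N) = (N² + 196*N) + N/N = (N² + 196*N) + 1 = 1 + N² + 196*N)
T(z) = 0
√(T(X) + Z(-27)) = √(0 + (1 + (-27)² + 196*(-27))) = √(0 + (1 + 729 - 5292)) = √(0 - 4562) = √(-4562) = I*√4562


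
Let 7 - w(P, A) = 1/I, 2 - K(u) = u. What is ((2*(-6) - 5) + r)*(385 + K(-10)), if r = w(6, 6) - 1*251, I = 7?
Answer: -725716/7 ≈ -1.0367e+5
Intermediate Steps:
K(u) = 2 - u
w(P, A) = 48/7 (w(P, A) = 7 - 1/7 = 7 - 1*⅐ = 7 - ⅐ = 48/7)
r = -1709/7 (r = 48/7 - 1*251 = 48/7 - 251 = -1709/7 ≈ -244.14)
((2*(-6) - 5) + r)*(385 + K(-10)) = ((2*(-6) - 5) - 1709/7)*(385 + (2 - 1*(-10))) = ((-12 - 5) - 1709/7)*(385 + (2 + 10)) = (-17 - 1709/7)*(385 + 12) = -1828/7*397 = -725716/7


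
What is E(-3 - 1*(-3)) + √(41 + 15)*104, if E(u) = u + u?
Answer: 208*√14 ≈ 778.26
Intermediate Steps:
E(u) = 2*u
E(-3 - 1*(-3)) + √(41 + 15)*104 = 2*(-3 - 1*(-3)) + √(41 + 15)*104 = 2*(-3 + 3) + √56*104 = 2*0 + (2*√14)*104 = 0 + 208*√14 = 208*√14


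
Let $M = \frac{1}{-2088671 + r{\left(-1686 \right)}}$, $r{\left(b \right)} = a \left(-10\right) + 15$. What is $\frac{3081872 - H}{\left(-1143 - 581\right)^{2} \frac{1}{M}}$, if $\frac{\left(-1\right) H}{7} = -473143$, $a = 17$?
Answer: $\frac{230129}{6208358505376} \approx 3.7068 \cdot 10^{-8}$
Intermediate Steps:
$H = 3312001$ ($H = \left(-7\right) \left(-473143\right) = 3312001$)
$r{\left(b \right)} = -155$ ($r{\left(b \right)} = 17 \left(-10\right) + 15 = -170 + 15 = -155$)
$M = - \frac{1}{2088826}$ ($M = \frac{1}{-2088671 - 155} = \frac{1}{-2088826} = - \frac{1}{2088826} \approx -4.7874 \cdot 10^{-7}$)
$\frac{3081872 - H}{\left(-1143 - 581\right)^{2} \frac{1}{M}} = \frac{3081872 - 3312001}{\left(-1143 - 581\right)^{2} \frac{1}{- \frac{1}{2088826}}} = \frac{3081872 - 3312001}{\left(-1724\right)^{2} \left(-2088826\right)} = - \frac{230129}{2972176 \left(-2088826\right)} = - \frac{230129}{-6208358505376} = \left(-230129\right) \left(- \frac{1}{6208358505376}\right) = \frac{230129}{6208358505376}$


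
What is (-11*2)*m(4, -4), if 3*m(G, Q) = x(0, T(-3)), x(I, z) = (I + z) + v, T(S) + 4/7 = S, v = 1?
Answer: 132/7 ≈ 18.857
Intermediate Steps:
T(S) = -4/7 + S
x(I, z) = 1 + I + z (x(I, z) = (I + z) + 1 = 1 + I + z)
m(G, Q) = -6/7 (m(G, Q) = (1 + 0 + (-4/7 - 3))/3 = (1 + 0 - 25/7)/3 = (⅓)*(-18/7) = -6/7)
(-11*2)*m(4, -4) = -11*2*(-6/7) = -22*(-6/7) = 132/7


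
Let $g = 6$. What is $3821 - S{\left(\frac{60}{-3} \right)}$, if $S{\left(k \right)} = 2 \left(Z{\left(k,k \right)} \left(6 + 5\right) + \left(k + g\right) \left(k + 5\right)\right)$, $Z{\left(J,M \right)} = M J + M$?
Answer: $-4959$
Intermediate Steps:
$Z{\left(J,M \right)} = M + J M$ ($Z{\left(J,M \right)} = J M + M = M + J M$)
$S{\left(k \right)} = 2 \left(5 + k\right) \left(6 + k\right) + 22 k \left(1 + k\right)$ ($S{\left(k \right)} = 2 \left(k \left(1 + k\right) \left(6 + 5\right) + \left(k + 6\right) \left(k + 5\right)\right) = 2 \left(k \left(1 + k\right) 11 + \left(6 + k\right) \left(5 + k\right)\right) = 2 \left(11 k \left(1 + k\right) + \left(5 + k\right) \left(6 + k\right)\right) = 2 \left(\left(5 + k\right) \left(6 + k\right) + 11 k \left(1 + k\right)\right) = 2 \left(5 + k\right) \left(6 + k\right) + 22 k \left(1 + k\right)$)
$3821 - S{\left(\frac{60}{-3} \right)} = 3821 - \left(60 + 24 \left(\frac{60}{-3}\right)^{2} + 44 \frac{60}{-3}\right) = 3821 - \left(60 + 24 \left(60 \left(- \frac{1}{3}\right)\right)^{2} + 44 \cdot 60 \left(- \frac{1}{3}\right)\right) = 3821 - \left(60 + 24 \left(-20\right)^{2} + 44 \left(-20\right)\right) = 3821 - \left(60 + 24 \cdot 400 - 880\right) = 3821 - \left(60 + 9600 - 880\right) = 3821 - 8780 = -4959$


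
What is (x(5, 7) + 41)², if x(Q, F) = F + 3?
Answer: 2601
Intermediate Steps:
x(Q, F) = 3 + F
(x(5, 7) + 41)² = ((3 + 7) + 41)² = (10 + 41)² = 51² = 2601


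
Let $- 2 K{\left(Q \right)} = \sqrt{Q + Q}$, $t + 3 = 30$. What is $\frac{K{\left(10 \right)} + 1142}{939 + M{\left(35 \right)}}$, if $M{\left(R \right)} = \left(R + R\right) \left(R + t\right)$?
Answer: $\frac{1142}{5279} - \frac{\sqrt{5}}{5279} \approx 0.21591$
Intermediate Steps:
$t = 27$ ($t = -3 + 30 = 27$)
$K{\left(Q \right)} = - \frac{\sqrt{2} \sqrt{Q}}{2}$ ($K{\left(Q \right)} = - \frac{\sqrt{Q + Q}}{2} = - \frac{\sqrt{2 Q}}{2} = - \frac{\sqrt{2} \sqrt{Q}}{2}$)
$M{\left(R \right)} = 2 R \left(27 + R\right)$ ($M{\left(R \right)} = \left(R + R\right) \left(R + 27\right) = 2 R \left(27 + R\right)$)
$\frac{K{\left(10 \right)} + 1142}{939 + M{\left(35 \right)}} = \frac{- \frac{\sqrt{2} \sqrt{10}}{2} + 1142}{939 + 2 \cdot 35 \left(27 + 35\right)} = \frac{- \sqrt{5} + 1142}{939 + 2 \cdot 35 \cdot 62} = \frac{1142 - \sqrt{5}}{939 + 4340} = \frac{1142 - \sqrt{5}}{5279} = \left(1142 - \sqrt{5}\right) \frac{1}{5279} = \frac{1142}{5279} - \frac{\sqrt{5}}{5279}$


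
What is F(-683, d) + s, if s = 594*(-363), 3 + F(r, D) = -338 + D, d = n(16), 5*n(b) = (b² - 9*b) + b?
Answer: -1079687/5 ≈ -2.1594e+5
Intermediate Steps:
n(b) = -8*b/5 + b²/5 (n(b) = ((b² - 9*b) + b)/5 = (b² - 8*b)/5 = -8*b/5 + b²/5)
d = 128/5 (d = (⅕)*16*(-8 + 16) = (⅕)*16*8 = 128/5 ≈ 25.600)
F(r, D) = -341 + D (F(r, D) = -3 + (-338 + D) = -341 + D)
s = -215622
F(-683, d) + s = (-341 + 128/5) - 215622 = -1577/5 - 215622 = -1079687/5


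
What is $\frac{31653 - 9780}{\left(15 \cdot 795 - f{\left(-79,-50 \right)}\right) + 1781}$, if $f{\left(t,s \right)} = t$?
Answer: $\frac{7291}{4595} \approx 1.5867$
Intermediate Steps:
$\frac{31653 - 9780}{\left(15 \cdot 795 - f{\left(-79,-50 \right)}\right) + 1781} = \frac{31653 - 9780}{\left(15 \cdot 795 - -79\right) + 1781} = \frac{21873}{\left(11925 + 79\right) + 1781} = \frac{21873}{12004 + 1781} = \frac{21873}{13785} = 21873 \cdot \frac{1}{13785} = \frac{7291}{4595}$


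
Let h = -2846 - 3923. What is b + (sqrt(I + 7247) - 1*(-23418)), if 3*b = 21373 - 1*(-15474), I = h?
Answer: 107101/3 + sqrt(478) ≈ 35722.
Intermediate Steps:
h = -6769
I = -6769
b = 36847/3 (b = (21373 - 1*(-15474))/3 = (21373 + 15474)/3 = (1/3)*36847 = 36847/3 ≈ 12282.)
b + (sqrt(I + 7247) - 1*(-23418)) = 36847/3 + (sqrt(-6769 + 7247) - 1*(-23418)) = 36847/3 + (sqrt(478) + 23418) = 36847/3 + (23418 + sqrt(478)) = 107101/3 + sqrt(478)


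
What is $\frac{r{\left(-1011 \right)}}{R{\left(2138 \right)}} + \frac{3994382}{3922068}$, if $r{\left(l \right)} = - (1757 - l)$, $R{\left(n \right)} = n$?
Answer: $- \frac{579073877}{2096345346} \approx -0.27623$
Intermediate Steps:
$r{\left(l \right)} = -1757 + l$
$\frac{r{\left(-1011 \right)}}{R{\left(2138 \right)}} + \frac{3994382}{3922068} = \frac{-1757 - 1011}{2138} + \frac{3994382}{3922068} = \left(-2768\right) \frac{1}{2138} + 3994382 \cdot \frac{1}{3922068} = - \frac{1384}{1069} + \frac{1997191}{1961034} = - \frac{579073877}{2096345346}$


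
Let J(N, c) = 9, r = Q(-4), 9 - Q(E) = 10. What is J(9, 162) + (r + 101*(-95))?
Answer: -9587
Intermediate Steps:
Q(E) = -1 (Q(E) = 9 - 1*10 = 9 - 10 = -1)
r = -1
J(9, 162) + (r + 101*(-95)) = 9 + (-1 + 101*(-95)) = 9 + (-1 - 9595) = 9 - 9596 = -9587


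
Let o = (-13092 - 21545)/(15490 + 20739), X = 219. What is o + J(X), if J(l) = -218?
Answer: -7932559/36229 ≈ -218.96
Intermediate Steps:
o = -34637/36229 ≈ -0.95606
o + J(X) = -34637/36229 - 218 = -7932559/36229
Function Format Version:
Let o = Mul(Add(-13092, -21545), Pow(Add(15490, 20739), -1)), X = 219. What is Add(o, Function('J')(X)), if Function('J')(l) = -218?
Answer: Rational(-7932559, 36229) ≈ -218.96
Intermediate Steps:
o = Rational(-34637, 36229) (o = Mul(-34637, Pow(36229, -1)) = Mul(-34637, Rational(1, 36229)) = Rational(-34637, 36229) ≈ -0.95606)
Add(o, Function('J')(X)) = Add(Rational(-34637, 36229), -218) = Rational(-7932559, 36229)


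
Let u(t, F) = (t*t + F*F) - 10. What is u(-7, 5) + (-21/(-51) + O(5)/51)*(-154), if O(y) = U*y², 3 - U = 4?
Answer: 3880/51 ≈ 76.078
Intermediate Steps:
U = -1 (U = 3 - 1*4 = 3 - 4 = -1)
O(y) = -y²
u(t, F) = -10 + F² + t² (u(t, F) = (t² + F²) - 10 = (F² + t²) - 10 = -10 + F² + t²)
u(-7, 5) + (-21/(-51) + O(5)/51)*(-154) = (-10 + 5² + (-7)²) + (-21/(-51) - 1*5²/51)*(-154) = (-10 + 25 + 49) + (-21*(-1/51) - 1*25*(1/51))*(-154) = 64 + (7/17 - 25*1/51)*(-154) = 64 + (7/17 - 25/51)*(-154) = 64 - 4/51*(-154) = 64 + 616/51 = 3880/51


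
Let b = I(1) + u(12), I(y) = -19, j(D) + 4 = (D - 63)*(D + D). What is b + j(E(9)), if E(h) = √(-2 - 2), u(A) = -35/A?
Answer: -407/12 - 252*I ≈ -33.917 - 252.0*I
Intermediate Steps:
E(h) = 2*I (E(h) = √(-4) = 2*I)
j(D) = -4 + 2*D*(-63 + D) (j(D) = -4 + (D - 63)*(D + D) = -4 + (-63 + D)*(2*D) = -4 + 2*D*(-63 + D))
b = -263/12 (b = -19 - 35/12 = -263/12 ≈ -21.917)
b + j(E(9)) = -263/12 + (-4 - 252*I + 2*(2*I)²) = -263/12 + (-4 - 252*I + 2*(-4)) = -263/12 + (-4 - 252*I - 8) = -263/12 + (-12 - 252*I) = -407/12 - 252*I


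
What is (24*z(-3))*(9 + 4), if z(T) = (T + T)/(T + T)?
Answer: 312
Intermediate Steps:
z(T) = 1 (z(T) = (2*T)/((2*T)) = (2*T)*(1/(2*T)) = 1)
(24*z(-3))*(9 + 4) = (24*1)*(9 + 4) = 24*13 = 312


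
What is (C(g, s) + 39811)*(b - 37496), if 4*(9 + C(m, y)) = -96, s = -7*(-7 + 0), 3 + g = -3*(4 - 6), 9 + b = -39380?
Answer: -3058331530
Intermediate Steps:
b = -39389 (b = -9 - 39380 = -39389)
g = 3 (g = -3 - 3*(4 - 6) = -3 - 3*(-2) = -3 + 6 = 3)
s = 49 (s = -7*(-7) = 49)
C(m, y) = -33 (C(m, y) = -9 + (¼)*(-96) = -9 - 24 = -33)
(C(g, s) + 39811)*(b - 37496) = (-33 + 39811)*(-39389 - 37496) = 39778*(-76885) = -3058331530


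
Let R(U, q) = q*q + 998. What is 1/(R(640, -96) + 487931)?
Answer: 1/498145 ≈ 2.0074e-6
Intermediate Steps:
R(U, q) = 998 + q² (R(U, q) = q² + 998 = 998 + q²)
1/(R(640, -96) + 487931) = 1/((998 + (-96)²) + 487931) = 1/((998 + 9216) + 487931) = 1/(10214 + 487931) = 1/498145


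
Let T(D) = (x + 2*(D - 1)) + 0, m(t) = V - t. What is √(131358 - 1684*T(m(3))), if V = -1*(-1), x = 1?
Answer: √139778 ≈ 373.87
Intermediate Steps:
V = 1
m(t) = 1 - t
T(D) = -1 + 2*D (T(D) = (1 + 2*(D - 1)) + 0 = (1 + 2*(-1 + D)) + 0 = (1 + (-2 + 2*D)) + 0 = (-1 + 2*D) + 0 = -1 + 2*D)
√(131358 - 1684*T(m(3))) = √(131358 - 1684*(-1 + 2*(1 - 1*3))) = √(131358 - 1684*(-1 + 2*(1 - 3))) = √(131358 - 1684*(-1 + 2*(-2))) = √(131358 - 1684*(-1 - 4)) = √(131358 - 1684*(-5)) = √(131358 + 8420) = √139778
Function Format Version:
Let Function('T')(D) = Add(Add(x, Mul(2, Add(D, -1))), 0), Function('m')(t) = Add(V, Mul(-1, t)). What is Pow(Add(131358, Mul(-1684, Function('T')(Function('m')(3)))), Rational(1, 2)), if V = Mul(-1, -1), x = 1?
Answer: Pow(139778, Rational(1, 2)) ≈ 373.87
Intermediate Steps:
V = 1
Function('m')(t) = Add(1, Mul(-1, t))
Function('T')(D) = Add(-1, Mul(2, D)) (Function('T')(D) = Add(Add(1, Mul(2, Add(D, -1))), 0) = Add(Add(1, Mul(2, Add(-1, D))), 0) = Add(Add(1, Add(-2, Mul(2, D))), 0) = Add(Add(-1, Mul(2, D)), 0) = Add(-1, Mul(2, D)))
Pow(Add(131358, Mul(-1684, Function('T')(Function('m')(3)))), Rational(1, 2)) = Pow(Add(131358, Mul(-1684, Add(-1, Mul(2, Add(1, Mul(-1, 3)))))), Rational(1, 2)) = Pow(Add(131358, Mul(-1684, Add(-1, Mul(2, Add(1, -3))))), Rational(1, 2)) = Pow(Add(131358, Mul(-1684, Add(-1, Mul(2, -2)))), Rational(1, 2)) = Pow(Add(131358, Mul(-1684, Add(-1, -4))), Rational(1, 2)) = Pow(Add(131358, Mul(-1684, -5)), Rational(1, 2)) = Pow(Add(131358, 8420), Rational(1, 2)) = Pow(139778, Rational(1, 2))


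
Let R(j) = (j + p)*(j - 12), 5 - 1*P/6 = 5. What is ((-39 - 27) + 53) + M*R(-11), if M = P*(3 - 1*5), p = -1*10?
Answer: -13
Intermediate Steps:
P = 0 (P = 30 - 6*5 = 30 - 30 = 0)
p = -10
R(j) = (-12 + j)*(-10 + j) (R(j) = (j - 10)*(j - 12) = (-10 + j)*(-12 + j) = (-12 + j)*(-10 + j))
M = 0 (M = 0*(3 - 1*5) = 0*(3 - 5) = 0*(-2) = 0)
((-39 - 27) + 53) + M*R(-11) = ((-39 - 27) + 53) + 0*(120 + (-11)**2 - 22*(-11)) = (-66 + 53) + 0*(120 + 121 + 242) = -13 + 0*483 = -13 + 0 = -13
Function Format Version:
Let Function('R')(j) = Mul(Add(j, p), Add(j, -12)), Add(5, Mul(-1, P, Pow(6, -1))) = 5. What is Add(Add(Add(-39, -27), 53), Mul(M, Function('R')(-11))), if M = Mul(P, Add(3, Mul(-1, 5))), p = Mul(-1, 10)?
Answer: -13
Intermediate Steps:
P = 0 (P = Add(30, Mul(-6, 5)) = Add(30, -30) = 0)
p = -10
Function('R')(j) = Mul(Add(-12, j), Add(-10, j)) (Function('R')(j) = Mul(Add(j, -10), Add(j, -12)) = Mul(Add(-10, j), Add(-12, j)) = Mul(Add(-12, j), Add(-10, j)))
M = 0 (M = Mul(0, Add(3, Mul(-1, 5))) = Mul(0, Add(3, -5)) = Mul(0, -2) = 0)
Add(Add(Add(-39, -27), 53), Mul(M, Function('R')(-11))) = Add(Add(Add(-39, -27), 53), Mul(0, Add(120, Pow(-11, 2), Mul(-22, -11)))) = Add(Add(-66, 53), Mul(0, Add(120, 121, 242))) = Add(-13, Mul(0, 483)) = Add(-13, 0) = -13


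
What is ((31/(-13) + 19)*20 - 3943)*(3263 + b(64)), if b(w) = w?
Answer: -156166053/13 ≈ -1.2013e+7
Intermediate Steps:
((31/(-13) + 19)*20 - 3943)*(3263 + b(64)) = ((31/(-13) + 19)*20 - 3943)*(3263 + 64) = ((31*(-1/13) + 19)*20 - 3943)*3327 = ((-31/13 + 19)*20 - 3943)*3327 = ((216/13)*20 - 3943)*3327 = (4320/13 - 3943)*3327 = -46939/13*3327 = -156166053/13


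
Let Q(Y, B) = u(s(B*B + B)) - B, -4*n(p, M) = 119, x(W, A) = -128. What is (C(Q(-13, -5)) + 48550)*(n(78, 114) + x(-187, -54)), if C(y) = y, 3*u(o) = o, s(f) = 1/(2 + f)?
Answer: -2022122161/264 ≈ -7.6596e+6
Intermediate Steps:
u(o) = o/3
n(p, M) = -119/4 (n(p, M) = -1/4*119 = -119/4)
Q(Y, B) = -B + 1/(3*(2 + B + B**2)) (Q(Y, B) = 1/(3*(2 + (B*B + B))) - B = 1/(3*(2 + (B**2 + B))) - B = 1/(3*(2 + (B + B**2))) - B = 1/(3*(2 + B + B**2)) - B = -B + 1/(3*(2 + B + B**2)))
(C(Q(-13, -5)) + 48550)*(n(78, 114) + x(-187, -54)) = ((1/3 - 1*(-5)*(2 - 5*(1 - 5)))/(2 - 5*(1 - 5)) + 48550)*(-119/4 - 128) = ((1/3 - 1*(-5)*(2 - 5*(-4)))/(2 - 5*(-4)) + 48550)*(-631/4) = ((1/3 - 1*(-5)*(2 + 20))/(2 + 20) + 48550)*(-631/4) = ((1/3 - 1*(-5)*22)/22 + 48550)*(-631/4) = ((1/3 + 110)/22 + 48550)*(-631/4) = ((1/22)*(331/3) + 48550)*(-631/4) = (331/66 + 48550)*(-631/4) = (3204631/66)*(-631/4) = -2022122161/264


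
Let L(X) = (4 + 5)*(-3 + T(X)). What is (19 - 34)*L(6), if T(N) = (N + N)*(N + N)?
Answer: -19035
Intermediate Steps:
T(N) = 4*N**2 (T(N) = (2*N)*(2*N) = 4*N**2)
L(X) = -27 + 36*X**2 (L(X) = (4 + 5)*(-3 + 4*X**2) = 9*(-3 + 4*X**2) = -27 + 36*X**2)
(19 - 34)*L(6) = (19 - 34)*(-27 + 36*6**2) = -15*(-27 + 36*36) = -15*(-27 + 1296) = -15*1269 = -19035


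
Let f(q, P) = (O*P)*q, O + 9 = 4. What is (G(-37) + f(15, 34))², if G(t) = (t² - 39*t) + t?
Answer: 50625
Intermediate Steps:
O = -5 (O = -9 + 4 = -5)
G(t) = t² - 38*t
f(q, P) = -5*P*q (f(q, P) = (-5*P)*q = -5*P*q)
(G(-37) + f(15, 34))² = (-37*(-38 - 37) - 5*34*15)² = (-37*(-75) - 2550)² = (2775 - 2550)² = 225² = 50625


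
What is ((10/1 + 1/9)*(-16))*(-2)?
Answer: 2912/9 ≈ 323.56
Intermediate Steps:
((10/1 + 1/9)*(-16))*(-2) = ((10*1 + 1*(⅑))*(-16))*(-2) = ((10 + ⅑)*(-16))*(-2) = ((91/9)*(-16))*(-2) = -1456/9*(-2) = 2912/9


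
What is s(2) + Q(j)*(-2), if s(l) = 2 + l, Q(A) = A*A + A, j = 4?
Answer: -36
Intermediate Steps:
Q(A) = A + A**2 (Q(A) = A**2 + A = A + A**2)
s(2) + Q(j)*(-2) = (2 + 2) + (4*(1 + 4))*(-2) = 4 + (4*5)*(-2) = 4 + 20*(-2) = 4 - 40 = -36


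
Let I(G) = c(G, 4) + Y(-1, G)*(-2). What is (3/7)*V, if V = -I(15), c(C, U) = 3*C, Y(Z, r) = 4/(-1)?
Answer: -159/7 ≈ -22.714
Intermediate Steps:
Y(Z, r) = -4 (Y(Z, r) = 4*(-1) = -4)
I(G) = 8 + 3*G (I(G) = 3*G - 4*(-2) = 3*G + 8 = 8 + 3*G)
V = -53 (V = -(8 + 3*15) = -(8 + 45) = -1*53 = -53)
(3/7)*V = (3/7)*(-53) = -159/7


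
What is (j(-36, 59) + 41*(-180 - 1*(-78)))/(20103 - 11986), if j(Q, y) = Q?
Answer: -4218/8117 ≈ -0.51965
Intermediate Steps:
(j(-36, 59) + 41*(-180 - 1*(-78)))/(20103 - 11986) = (-36 + 41*(-180 - 1*(-78)))/(20103 - 11986) = (-36 + 41*(-180 + 78))/8117 = (-36 + 41*(-102))*(1/8117) = (-36 - 4182)*(1/8117) = -4218*1/8117 = -4218/8117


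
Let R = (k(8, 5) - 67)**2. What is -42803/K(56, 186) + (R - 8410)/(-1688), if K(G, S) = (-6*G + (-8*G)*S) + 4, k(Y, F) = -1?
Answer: 12155882/4413065 ≈ 2.7545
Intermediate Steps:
R = 4624 (R = (-1 - 67)**2 = (-68)**2 = 4624)
K(G, S) = 4 - 6*G - 8*G*S (K(G, S) = (-6*G - 8*G*S) + 4 = 4 - 6*G - 8*G*S)
-42803/K(56, 186) + (R - 8410)/(-1688) = -42803/(4 - 6*56 - 8*56*186) + (4624 - 8410)/(-1688) = -42803/(4 - 336 - 83328) - 3786*(-1/1688) = -42803/(-83660) + 1893/844 = -42803*(-1/83660) + 1893/844 = 42803/83660 + 1893/844 = 12155882/4413065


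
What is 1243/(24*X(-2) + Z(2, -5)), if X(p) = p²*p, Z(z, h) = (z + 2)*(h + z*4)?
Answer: -1243/180 ≈ -6.9056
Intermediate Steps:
Z(z, h) = (2 + z)*(h + 4*z)
X(p) = p³
1243/(24*X(-2) + Z(2, -5)) = 1243/(24*(-2)³ + (2*(-5) + 4*2² + 8*2 - 5*2)) = 1243/(24*(-8) + (-10 + 4*4 + 16 - 10)) = 1243/(-192 + (-10 + 16 + 16 - 10)) = 1243/(-192 + 12) = 1243/(-180) = 1243*(-1/180) = -1243/180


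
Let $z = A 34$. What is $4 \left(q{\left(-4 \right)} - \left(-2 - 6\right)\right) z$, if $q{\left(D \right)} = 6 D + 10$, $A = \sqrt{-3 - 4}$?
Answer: $- 816 i \sqrt{7} \approx - 2158.9 i$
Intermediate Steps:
$A = i \sqrt{7}$ ($A = \sqrt{-7} = i \sqrt{7} \approx 2.6458 i$)
$q{\left(D \right)} = 10 + 6 D$
$z = 34 i \sqrt{7}$ ($z = i \sqrt{7} \cdot 34 = 34 i \sqrt{7} \approx 89.956 i$)
$4 \left(q{\left(-4 \right)} - \left(-2 - 6\right)\right) z = 4 \left(\left(10 + 6 \left(-4\right)\right) - \left(-2 - 6\right)\right) 34 i \sqrt{7} = 4 \left(\left(10 - 24\right) - \left(-2 - 6\right)\right) 34 i \sqrt{7} = 4 \left(-14 - -8\right) 34 i \sqrt{7} = 4 \left(-14 + 8\right) 34 i \sqrt{7} = 4 \left(-6\right) 34 i \sqrt{7} = - 24 \cdot 34 i \sqrt{7} = - 816 i \sqrt{7}$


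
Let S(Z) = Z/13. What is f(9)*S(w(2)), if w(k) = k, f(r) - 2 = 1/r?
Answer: 38/117 ≈ 0.32479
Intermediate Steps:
f(r) = 2 + 1/r
S(Z) = Z/13 (S(Z) = Z*(1/13) = Z/13)
f(9)*S(w(2)) = (2 + 1/9)*((1/13)*2) = (2 + 1/9)*(2/13) = (19/9)*(2/13) = 38/117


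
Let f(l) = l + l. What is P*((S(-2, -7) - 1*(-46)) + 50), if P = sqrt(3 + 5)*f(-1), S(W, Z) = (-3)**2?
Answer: -420*sqrt(2) ≈ -593.97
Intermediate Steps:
S(W, Z) = 9
f(l) = 2*l
P = -4*sqrt(2) (P = sqrt(3 + 5)*(2*(-1)) = sqrt(8)*(-2) = (2*sqrt(2))*(-2) = -4*sqrt(2) ≈ -5.6569)
P*((S(-2, -7) - 1*(-46)) + 50) = (-4*sqrt(2))*((9 - 1*(-46)) + 50) = (-4*sqrt(2))*((9 + 46) + 50) = (-4*sqrt(2))*(55 + 50) = -4*sqrt(2)*105 = -420*sqrt(2)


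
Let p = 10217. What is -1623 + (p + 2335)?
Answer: 10929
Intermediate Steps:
-1623 + (p + 2335) = -1623 + (10217 + 2335) = -1623 + 12552 = 10929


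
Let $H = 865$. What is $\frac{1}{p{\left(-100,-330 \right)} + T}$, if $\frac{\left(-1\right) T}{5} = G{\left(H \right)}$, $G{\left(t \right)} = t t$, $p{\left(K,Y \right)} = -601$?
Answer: $- \frac{1}{3741726} \approx -2.6726 \cdot 10^{-7}$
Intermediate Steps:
$G{\left(t \right)} = t^{2}$
$T = -3741125$ ($T = - 5 \cdot 865^{2} = \left(-5\right) 748225 = -3741125$)
$\frac{1}{p{\left(-100,-330 \right)} + T} = \frac{1}{-601 - 3741125} = \frac{1}{-3741726} = - \frac{1}{3741726}$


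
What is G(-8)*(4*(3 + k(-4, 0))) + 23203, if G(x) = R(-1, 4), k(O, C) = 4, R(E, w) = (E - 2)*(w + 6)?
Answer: 22363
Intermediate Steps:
R(E, w) = (-2 + E)*(6 + w)
G(x) = -30 (G(x) = -12 - 2*4 + 6*(-1) - 1*4 = -12 - 8 - 6 - 4 = -30)
G(-8)*(4*(3 + k(-4, 0))) + 23203 = -120*(3 + 4) + 23203 = -120*7 + 23203 = -30*28 + 23203 = -840 + 23203 = 22363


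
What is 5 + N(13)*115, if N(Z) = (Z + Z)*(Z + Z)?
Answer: 77745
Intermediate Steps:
N(Z) = 4*Z² (N(Z) = (2*Z)*(2*Z) = 4*Z²)
5 + N(13)*115 = 5 + (4*13²)*115 = 5 + (4*169)*115 = 5 + 676*115 = 5 + 77740 = 77745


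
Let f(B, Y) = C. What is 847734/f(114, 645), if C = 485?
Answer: 847734/485 ≈ 1747.9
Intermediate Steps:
f(B, Y) = 485
847734/f(114, 645) = 847734/485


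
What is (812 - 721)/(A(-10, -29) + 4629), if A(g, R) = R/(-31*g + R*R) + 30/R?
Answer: 3037489/154476020 ≈ 0.019663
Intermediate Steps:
A(g, R) = 30/R + R/(R² - 31*g) (A(g, R) = R/(-31*g + R²) + 30/R = R/(R² - 31*g) + 30/R = 30/R + R/(R² - 31*g))
(812 - 721)/(A(-10, -29) + 4629) = (812 - 721)/(31*((-29)² - 30*(-10))/(-29*((-29)² - 31*(-10))) + 4629) = 91/(31*(-1/29)*(841 + 300)/(841 + 310) + 4629) = 91/(31*(-1/29)*1141/1151 + 4629) = 91/(31*(-1/29)*(1/1151)*1141 + 4629) = 91/(-35371/33379 + 4629) = 91/(154476020/33379) = 91*(33379/154476020) = 3037489/154476020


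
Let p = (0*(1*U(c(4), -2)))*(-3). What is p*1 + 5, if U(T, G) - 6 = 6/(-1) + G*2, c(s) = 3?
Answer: 5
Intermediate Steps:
U(T, G) = 2*G (U(T, G) = 6 + (6/(-1) + G*2) = 6 + (6*(-1) + 2*G) = 6 + (-6 + 2*G) = 2*G)
p = 0 (p = (0*(1*(2*(-2))))*(-3) = (0*(1*(-4)))*(-3) = (0*(-4))*(-3) = 0*(-3) = 0)
p*1 + 5 = 0*1 + 5 = 0 + 5 = 5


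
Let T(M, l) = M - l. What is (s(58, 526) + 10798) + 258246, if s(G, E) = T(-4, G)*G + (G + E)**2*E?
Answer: 179660904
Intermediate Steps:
s(G, E) = E*(E + G)**2 + G*(-4 - G) (s(G, E) = (-4 - G)*G + (G + E)**2*E = G*(-4 - G) + (E + G)**2*E = G*(-4 - G) + E*(E + G)**2 = E*(E + G)**2 + G*(-4 - G))
(s(58, 526) + 10798) + 258246 = ((526*(526 + 58)**2 - 1*58*(4 + 58)) + 10798) + 258246 = ((526*584**2 - 1*58*62) + 10798) + 258246 = ((526*341056 - 3596) + 10798) + 258246 = ((179395456 - 3596) + 10798) + 258246 = (179391860 + 10798) + 258246 = 179402658 + 258246 = 179660904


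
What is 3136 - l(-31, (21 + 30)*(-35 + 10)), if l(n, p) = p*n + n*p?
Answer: -75914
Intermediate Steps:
l(n, p) = 2*n*p (l(n, p) = n*p + n*p = 2*n*p)
3136 - l(-31, (21 + 30)*(-35 + 10)) = 3136 - 2*(-31)*(21 + 30)*(-35 + 10) = 3136 - 2*(-31)*51*(-25) = 3136 - 2*(-31)*(-1275) = 3136 - 1*79050 = 3136 - 79050 = -75914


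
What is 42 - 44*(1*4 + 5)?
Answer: -354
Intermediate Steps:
42 - 44*(1*4 + 5) = 42 - 44*(4 + 5) = 42 - 44*9 = 42 - 396 = -354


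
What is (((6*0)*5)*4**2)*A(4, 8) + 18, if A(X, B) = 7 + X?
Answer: 18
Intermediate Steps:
(((6*0)*5)*4**2)*A(4, 8) + 18 = (((6*0)*5)*4**2)*(7 + 4) + 18 = ((0*5)*16)*11 + 18 = (0*16)*11 + 18 = 0*11 + 18 = 0 + 18 = 18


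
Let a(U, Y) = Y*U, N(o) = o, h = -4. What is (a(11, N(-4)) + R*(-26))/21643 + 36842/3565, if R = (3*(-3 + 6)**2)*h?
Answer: 35096742/3354665 ≈ 10.462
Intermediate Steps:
a(U, Y) = U*Y
R = -108 (R = (3*(-3 + 6)**2)*(-4) = (3*3**2)*(-4) = (3*9)*(-4) = 27*(-4) = -108)
(a(11, N(-4)) + R*(-26))/21643 + 36842/3565 = (11*(-4) - 108*(-26))/21643 + 36842/3565 = (-44 + 2808)*(1/21643) + 36842*(1/3565) = 2764*(1/21643) + 36842/3565 = 2764/21643 + 36842/3565 = 35096742/3354665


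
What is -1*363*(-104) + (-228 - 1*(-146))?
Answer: 37670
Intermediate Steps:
-1*363*(-104) + (-228 - 1*(-146)) = -363*(-104) + (-228 + 146) = 37752 - 82 = 37670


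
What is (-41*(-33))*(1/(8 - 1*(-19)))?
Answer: 451/9 ≈ 50.111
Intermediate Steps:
(-41*(-33))*(1/(8 - 1*(-19))) = 1353*(1/(8 + 19)) = 1353*(1/27) = 451/9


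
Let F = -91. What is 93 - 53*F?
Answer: 4916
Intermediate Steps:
93 - 53*F = 93 - 53*(-91) = 93 + 4823 = 4916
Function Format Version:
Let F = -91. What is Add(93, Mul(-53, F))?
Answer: 4916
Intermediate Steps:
Add(93, Mul(-53, F)) = Add(93, Mul(-53, -91)) = Add(93, 4823) = 4916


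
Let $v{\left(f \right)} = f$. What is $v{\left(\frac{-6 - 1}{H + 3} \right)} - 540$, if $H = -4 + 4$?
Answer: $- \frac{1627}{3} \approx -542.33$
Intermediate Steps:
$H = 0$
$v{\left(\frac{-6 - 1}{H + 3} \right)} - 540 = \frac{-6 - 1}{0 + 3} - 540 = \frac{-6 + \left(-4 + 3\right)}{3} - 540 = \left(-6 - 1\right) \frac{1}{3} - 540 = \left(-7\right) \frac{1}{3} - 540 = - \frac{7}{3} - 540 = - \frac{1627}{3}$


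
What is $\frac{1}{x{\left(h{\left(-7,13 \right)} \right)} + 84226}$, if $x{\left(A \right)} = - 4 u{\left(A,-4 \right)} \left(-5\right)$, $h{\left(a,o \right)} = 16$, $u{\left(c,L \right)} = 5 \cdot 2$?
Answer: $\frac{1}{84426} \approx 1.1845 \cdot 10^{-5}$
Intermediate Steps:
$u{\left(c,L \right)} = 10$
$x{\left(A \right)} = 200$ ($x{\left(A \right)} = \left(-4\right) 10 \left(-5\right) = \left(-40\right) \left(-5\right) = 200$)
$\frac{1}{x{\left(h{\left(-7,13 \right)} \right)} + 84226} = \frac{1}{200 + 84226} = \frac{1}{84426}$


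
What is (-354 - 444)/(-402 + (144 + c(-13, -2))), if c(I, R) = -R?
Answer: 399/128 ≈ 3.1172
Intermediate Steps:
(-354 - 444)/(-402 + (144 + c(-13, -2))) = (-354 - 444)/(-402 + (144 - 1*(-2))) = -798/(-402 + (144 + 2)) = -798/(-402 + 146) = -798/(-256) = -798*(-1/256) = 399/128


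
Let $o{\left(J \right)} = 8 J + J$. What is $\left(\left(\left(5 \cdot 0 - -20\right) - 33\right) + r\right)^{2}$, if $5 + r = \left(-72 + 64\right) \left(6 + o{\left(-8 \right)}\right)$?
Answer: $260100$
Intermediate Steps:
$o{\left(J \right)} = 9 J$
$r = 523$ ($r = -5 + \left(-72 + 64\right) \left(6 + 9 \left(-8\right)\right) = -5 - 8 \left(6 - 72\right) = -5 - -528 = -5 + 528 = 523$)
$\left(\left(\left(5 \cdot 0 - -20\right) - 33\right) + r\right)^{2} = \left(\left(\left(5 \cdot 0 - -20\right) - 33\right) + 523\right)^{2} = \left(\left(\left(0 + 20\right) - 33\right) + 523\right)^{2} = \left(\left(20 - 33\right) + 523\right)^{2} = \left(-13 + 523\right)^{2} = 510^{2} = 260100$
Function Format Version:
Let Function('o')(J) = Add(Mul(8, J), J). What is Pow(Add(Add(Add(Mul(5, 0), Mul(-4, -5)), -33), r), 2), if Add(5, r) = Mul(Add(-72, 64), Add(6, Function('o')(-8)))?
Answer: 260100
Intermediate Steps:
Function('o')(J) = Mul(9, J)
r = 523 (r = Add(-5, Mul(Add(-72, 64), Add(6, Mul(9, -8)))) = Add(-5, Mul(-8, Add(6, -72))) = Add(-5, Mul(-8, -66)) = Add(-5, 528) = 523)
Pow(Add(Add(Add(Mul(5, 0), Mul(-4, -5)), -33), r), 2) = Pow(Add(Add(Add(Mul(5, 0), Mul(-4, -5)), -33), 523), 2) = Pow(Add(Add(Add(0, 20), -33), 523), 2) = Pow(Add(Add(20, -33), 523), 2) = Pow(Add(-13, 523), 2) = Pow(510, 2) = 260100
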